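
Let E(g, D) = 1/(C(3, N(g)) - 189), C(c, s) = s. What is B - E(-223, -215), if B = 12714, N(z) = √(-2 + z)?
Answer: 50779737/3994 + 5*I/11982 ≈ 12714.0 + 0.00041729*I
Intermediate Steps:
E(g, D) = 1/(-189 + √(-2 + g)) (E(g, D) = 1/(√(-2 + g) - 189) = 1/(-189 + √(-2 + g)))
B - E(-223, -215) = 12714 - 1/(-189 + √(-2 - 223)) = 12714 - 1/(-189 + √(-225)) = 12714 - 1/(-189 + 15*I) = 12714 - (-189 - 15*I)/35946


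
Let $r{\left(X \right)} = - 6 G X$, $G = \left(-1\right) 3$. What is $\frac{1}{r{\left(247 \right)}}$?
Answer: $\frac{1}{4446} \approx 0.00022492$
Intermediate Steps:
$G = -3$
$r{\left(X \right)} = 18 X$ ($r{\left(X \right)} = \left(-6\right) \left(-3\right) X = 18 X$)
$\frac{1}{r{\left(247 \right)}} = \frac{1}{18 \cdot 247} = \frac{1}{4446}$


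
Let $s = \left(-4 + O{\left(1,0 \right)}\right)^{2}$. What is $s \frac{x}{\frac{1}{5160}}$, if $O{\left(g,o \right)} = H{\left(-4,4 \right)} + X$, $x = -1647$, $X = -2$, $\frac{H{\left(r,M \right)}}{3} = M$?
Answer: $-305946720$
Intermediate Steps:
$H{\left(r,M \right)} = 3 M$
$O{\left(g,o \right)} = 10$ ($O{\left(g,o \right)} = 3 \cdot 4 - 2 = 12 - 2 = 10$)
$s = 36$ ($s = \left(-4 + 10\right)^{2} = 6^{2} = 36$)
$s \frac{x}{\frac{1}{5160}} = 36 \left(- \frac{1647}{\frac{1}{5160}}\right) = 36 \left(- 1647 \frac{1}{\frac{1}{5160}}\right) = 36 \left(\left(-1647\right) 5160\right) = 36 \left(-8498520\right) = -305946720$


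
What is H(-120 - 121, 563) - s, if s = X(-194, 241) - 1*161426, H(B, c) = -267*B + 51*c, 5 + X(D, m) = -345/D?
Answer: 49370909/194 ≈ 2.5449e+5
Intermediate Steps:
X(D, m) = -5 - 345/D
s = -31317269/194 (s = (-5 - 345/(-194)) - 1*161426 = (-5 - 345*(-1/194)) - 161426 = (-5 + 345/194) - 161426 = -625/194 - 161426 = -31317269/194 ≈ -1.6143e+5)
H(-120 - 121, 563) - s = (-267*(-120 - 121) + 51*563) - 1*(-31317269/194) = (-267*(-241) + 28713) + 31317269/194 = (64347 + 28713) + 31317269/194 = 93060 + 31317269/194 = 49370909/194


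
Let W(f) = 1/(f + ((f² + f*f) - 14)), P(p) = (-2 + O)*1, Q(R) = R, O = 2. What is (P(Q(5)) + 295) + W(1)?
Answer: 3244/11 ≈ 294.91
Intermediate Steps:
P(p) = 0 (P(p) = (-2 + 2)*1 = 0*1 = 0)
W(f) = 1/(-14 + f + 2*f²) (W(f) = 1/(f + ((f² + f²) - 14)) = 1/(f + (2*f² - 14)) = 1/(f + (-14 + 2*f²)) = 1/(-14 + f + 2*f²))
(P(Q(5)) + 295) + W(1) = (0 + 295) + 1/(-14 + 1 + 2*1²) = 295 + 1/(-14 + 1 + 2*1) = 295 + 1/(-14 + 1 + 2) = 295 + 1/(-11) = 295 - 1/11 = 3244/11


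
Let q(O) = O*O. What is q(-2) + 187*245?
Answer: 45819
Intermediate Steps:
q(O) = O²
q(-2) + 187*245 = (-2)² + 187*245 = 4 + 45815 = 45819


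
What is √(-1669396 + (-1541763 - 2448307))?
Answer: I*√5659466 ≈ 2379.0*I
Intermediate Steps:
√(-1669396 + (-1541763 - 2448307)) = √(-1669396 - 3990070) = √(-5659466) = I*√5659466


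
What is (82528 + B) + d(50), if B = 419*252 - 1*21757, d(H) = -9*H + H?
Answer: 165959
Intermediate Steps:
d(H) = -8*H
B = 83831 (B = 105588 - 21757 = 83831)
(82528 + B) + d(50) = (82528 + 83831) - 8*50 = 166359 - 400 = 165959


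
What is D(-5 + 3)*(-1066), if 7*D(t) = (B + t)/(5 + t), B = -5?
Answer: 1066/3 ≈ 355.33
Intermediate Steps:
D(t) = (-5 + t)/(7*(5 + t)) (D(t) = ((-5 + t)/(5 + t))/7 = (-5 + t)/(7*(5 + t)))
D(-5 + 3)*(-1066) = ((-5 + (-5 + 3))/(7*(5 + (-5 + 3))))*(-1066) = ((-5 - 2)/(7*(5 - 2)))*(-1066) = ((⅐)*(-7)/3)*(-1066) = ((⅐)*(⅓)*(-7))*(-1066) = -⅓*(-1066) = 1066/3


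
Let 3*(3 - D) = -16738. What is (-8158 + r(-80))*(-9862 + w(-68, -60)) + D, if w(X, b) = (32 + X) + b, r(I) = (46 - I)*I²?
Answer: -23846664761/3 ≈ -7.9489e+9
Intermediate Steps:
D = 16747/3 (D = 3 - ⅓*(-16738) = 3 + 16738/3 = 16747/3 ≈ 5582.3)
r(I) = I²*(46 - I)
w(X, b) = 32 + X + b
(-8158 + r(-80))*(-9862 + w(-68, -60)) + D = (-8158 + (-80)²*(46 - 1*(-80)))*(-9862 + (32 - 68 - 60)) + 16747/3 = (-8158 + 6400*(46 + 80))*(-9862 - 96) + 16747/3 = (-8158 + 6400*126)*(-9958) + 16747/3 = (-8158 + 806400)*(-9958) + 16747/3 = 798242*(-9958) + 16747/3 = -7948893836 + 16747/3 = -23846664761/3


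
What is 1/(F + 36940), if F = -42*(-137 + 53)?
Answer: 1/40468 ≈ 2.4711e-5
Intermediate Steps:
F = 3528 (F = -42*(-84) = 3528)
1/(F + 36940) = 1/(3528 + 36940) = 1/40468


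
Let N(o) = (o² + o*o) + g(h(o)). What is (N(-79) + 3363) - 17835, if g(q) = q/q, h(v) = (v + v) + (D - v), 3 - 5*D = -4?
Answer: -1989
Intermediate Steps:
D = 7/5 (D = ⅗ - ⅕*(-4) = ⅗ + ⅘ = 7/5 ≈ 1.4000)
h(v) = 7/5 + v (h(v) = (v + v) + (7/5 - v) = 2*v + (7/5 - v) = 7/5 + v)
g(q) = 1
N(o) = 1 + 2*o² (N(o) = (o² + o*o) + 1 = (o² + o²) + 1 = 2*o² + 1 = 1 + 2*o²)
(N(-79) + 3363) - 17835 = ((1 + 2*(-79)²) + 3363) - 17835 = ((1 + 2*6241) + 3363) - 17835 = ((1 + 12482) + 3363) - 17835 = (12483 + 3363) - 17835 = 15846 - 17835 = -1989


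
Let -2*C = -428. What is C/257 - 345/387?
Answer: -1949/33153 ≈ -0.058788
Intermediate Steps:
C = 214 (C = -½*(-428) = 214)
C/257 - 345/387 = 214/257 - 345/387 = 214*(1/257) - 345*1/387 = 214/257 - 115/129 = -1949/33153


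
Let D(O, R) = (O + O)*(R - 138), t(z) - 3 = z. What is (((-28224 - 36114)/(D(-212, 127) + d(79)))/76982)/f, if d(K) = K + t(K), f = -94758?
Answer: 10723/5866122702950 ≈ 1.8280e-9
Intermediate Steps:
t(z) = 3 + z
D(O, R) = 2*O*(-138 + R) (D(O, R) = (2*O)*(-138 + R) = 2*O*(-138 + R))
d(K) = 3 + 2*K (d(K) = K + (3 + K) = 3 + 2*K)
(((-28224 - 36114)/(D(-212, 127) + d(79)))/76982)/f = (((-28224 - 36114)/(2*(-212)*(-138 + 127) + (3 + 2*79)))/76982)/(-94758) = (-64338/(2*(-212)*(-11) + (3 + 158))*(1/76982))*(-1/94758) = (-64338/(4664 + 161)*(1/76982))*(-1/94758) = (-64338/4825*(1/76982))*(-1/94758) = (-64338*1/4825*(1/76982))*(-1/94758) = -64338/4825*1/76982*(-1/94758) = -32169/185719075*(-1/94758) = 10723/5866122702950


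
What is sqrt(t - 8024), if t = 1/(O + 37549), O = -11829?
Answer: I*sqrt(1327005903970)/12860 ≈ 89.577*I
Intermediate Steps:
t = 1/25720 (t = 1/(-11829 + 37549) = 1/25720 ≈ 3.8880e-5)
sqrt(t - 8024) = sqrt(1/25720 - 8024) = sqrt(-206377279/25720) = I*sqrt(1327005903970)/12860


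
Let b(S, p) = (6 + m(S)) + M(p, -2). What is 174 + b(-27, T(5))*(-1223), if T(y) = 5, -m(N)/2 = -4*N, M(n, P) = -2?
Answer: 259450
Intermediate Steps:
m(N) = 8*N (m(N) = -(-8)*N = 8*N)
b(S, p) = 4 + 8*S (b(S, p) = (6 + 8*S) - 2 = 4 + 8*S)
174 + b(-27, T(5))*(-1223) = 174 + (4 + 8*(-27))*(-1223) = 174 + (4 - 216)*(-1223) = 174 - 212*(-1223) = 174 + 259276 = 259450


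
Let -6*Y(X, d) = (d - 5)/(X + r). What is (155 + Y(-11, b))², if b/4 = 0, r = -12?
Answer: 457318225/19044 ≈ 24014.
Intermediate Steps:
b = 0 (b = 4*0 = 0)
Y(X, d) = -(-5 + d)/(6*(-12 + X)) (Y(X, d) = -(d - 5)/(6*(X - 12)) = -(-5 + d)/(6*(-12 + X)))
(155 + Y(-11, b))² = (155 + (5 - 1*0)/(6*(-12 - 11)))² = (155 + (⅙)*(5 + 0)/(-23))² = (155 + (⅙)*(-1/23)*5)² = (155 - 5/138)² = (21385/138)² = 457318225/19044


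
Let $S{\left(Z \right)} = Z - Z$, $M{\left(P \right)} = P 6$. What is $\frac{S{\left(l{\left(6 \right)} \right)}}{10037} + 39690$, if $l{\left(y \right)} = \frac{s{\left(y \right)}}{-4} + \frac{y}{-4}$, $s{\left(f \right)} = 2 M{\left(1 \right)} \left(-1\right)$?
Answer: $39690$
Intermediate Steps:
$M{\left(P \right)} = 6 P$
$s{\left(f \right)} = -12$ ($s{\left(f \right)} = 2 \cdot 6 \cdot 1 \left(-1\right) = 2 \cdot 6 \left(-1\right) = 12 \left(-1\right) = -12$)
$l{\left(y \right)} = 3 - \frac{y}{4}$ ($l{\left(y \right)} = - \frac{12}{-4} + \frac{y}{-4} = \left(-12\right) \left(- \frac{1}{4}\right) + y \left(- \frac{1}{4}\right) = 3 - \frac{y}{4}$)
$S{\left(Z \right)} = 0$
$\frac{S{\left(l{\left(6 \right)} \right)}}{10037} + 39690 = \frac{0}{10037} + 39690 = 0 \cdot \frac{1}{10037} + 39690 = 0 + 39690 = 39690$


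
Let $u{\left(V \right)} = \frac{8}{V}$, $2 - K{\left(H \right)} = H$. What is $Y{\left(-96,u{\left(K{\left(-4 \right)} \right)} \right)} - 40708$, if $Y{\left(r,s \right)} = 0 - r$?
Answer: $-40612$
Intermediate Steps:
$K{\left(H \right)} = 2 - H$
$Y{\left(r,s \right)} = - r$
$Y{\left(-96,u{\left(K{\left(-4 \right)} \right)} \right)} - 40708 = \left(-1\right) \left(-96\right) - 40708 = 96 - 40708 = -40612$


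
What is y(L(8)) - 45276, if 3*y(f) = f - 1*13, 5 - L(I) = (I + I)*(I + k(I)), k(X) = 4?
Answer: -136028/3 ≈ -45343.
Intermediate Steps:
L(I) = 5 - 2*I*(4 + I) (L(I) = 5 - (I + I)*(I + 4) = 5 - 2*I*(4 + I))
y(f) = -13/3 + f/3 (y(f) = (f - 1*13)/3 = (f - 13)/3 = (-13 + f)/3 = -13/3 + f/3)
y(L(8)) - 45276 = (-13/3 + (5 - 8*8 - 2*8**2)/3) - 45276 = (-13/3 + (5 - 64 - 2*64)/3) - 45276 = (-13/3 + (5 - 64 - 128)/3) - 45276 = (-13/3 + (1/3)*(-187)) - 45276 = (-13/3 - 187/3) - 45276 = -200/3 - 45276 = -136028/3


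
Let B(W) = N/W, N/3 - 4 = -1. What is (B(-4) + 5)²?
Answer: 121/16 ≈ 7.5625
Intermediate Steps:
N = 9 (N = 12 + 3*(-1) = 12 - 3 = 9)
B(W) = 9/W
(B(-4) + 5)² = (9/(-4) + 5)² = (9*(-¼) + 5)² = (-9/4 + 5)² = (11/4)² = 121/16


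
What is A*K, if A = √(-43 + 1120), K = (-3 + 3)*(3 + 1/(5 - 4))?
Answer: 0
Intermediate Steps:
K = 0 (K = 0*(3 + 1/1) = 0*(3 + 1) = 0*4 = 0)
A = √1077 ≈ 32.818
A*K = √1077*0 = 0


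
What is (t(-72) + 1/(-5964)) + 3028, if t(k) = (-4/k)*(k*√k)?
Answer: 18058991/5964 - 24*I*√2 ≈ 3028.0 - 33.941*I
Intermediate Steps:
t(k) = -4*√k (t(k) = (-4/k)*k^(3/2) = -4*√k)
(t(-72) + 1/(-5964)) + 3028 = (-24*I*√2 + 1/(-5964)) + 3028 = (-24*I*√2 - 1/5964) + 3028 = (-1/5964 - 24*I*√2) + 3028 = 18058991/5964 - 24*I*√2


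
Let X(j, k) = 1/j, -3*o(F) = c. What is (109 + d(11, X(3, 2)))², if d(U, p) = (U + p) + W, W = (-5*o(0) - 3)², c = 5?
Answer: 1792921/81 ≈ 22135.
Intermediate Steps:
o(F) = -5/3 (o(F) = -⅓*5 = -5/3)
W = 256/9 (W = (-5*(-5/3) - 3)² = (25/3 - 3)² = (16/3)² = 256/9 ≈ 28.444)
d(U, p) = 256/9 + U + p (d(U, p) = (U + p) + 256/9 = 256/9 + U + p)
(109 + d(11, X(3, 2)))² = (109 + (256/9 + 11 + 1/3))² = (109 + (256/9 + 11 + ⅓))² = (109 + 358/9)² = (1339/9)² = 1792921/81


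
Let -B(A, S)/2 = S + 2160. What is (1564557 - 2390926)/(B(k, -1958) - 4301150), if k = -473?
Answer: 826369/4301554 ≈ 0.19211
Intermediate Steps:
B(A, S) = -4320 - 2*S (B(A, S) = -2*(S + 2160) = -2*(2160 + S) = -4320 - 2*S)
(1564557 - 2390926)/(B(k, -1958) - 4301150) = (1564557 - 2390926)/((-4320 - 2*(-1958)) - 4301150) = -826369/((-4320 + 3916) - 4301150) = -826369/(-404 - 4301150) = -826369/(-4301554) = -826369*(-1/4301554) = 826369/4301554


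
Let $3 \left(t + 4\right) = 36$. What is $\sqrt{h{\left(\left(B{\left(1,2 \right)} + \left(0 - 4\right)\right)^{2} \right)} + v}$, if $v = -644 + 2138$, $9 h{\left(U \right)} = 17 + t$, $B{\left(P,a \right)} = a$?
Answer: $\frac{\sqrt{13471}}{3} \approx 38.688$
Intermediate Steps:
$t = 8$ ($t = -4 + \frac{1}{3} \cdot 36 = -4 + 12 = 8$)
$h{\left(U \right)} = \frac{25}{9}$ ($h{\left(U \right)} = \frac{17 + 8}{9} = \frac{1}{9} \cdot 25 = \frac{25}{9}$)
$v = 1494$
$\sqrt{h{\left(\left(B{\left(1,2 \right)} + \left(0 - 4\right)\right)^{2} \right)} + v} = \sqrt{\frac{25}{9} + 1494} = \sqrt{\frac{13471}{9}} = \frac{\sqrt{13471}}{3}$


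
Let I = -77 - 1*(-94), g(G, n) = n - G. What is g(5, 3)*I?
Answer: -34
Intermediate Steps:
I = 17 (I = -77 + 94 = 17)
g(5, 3)*I = (3 - 1*5)*17 = (3 - 5)*17 = -2*17 = -34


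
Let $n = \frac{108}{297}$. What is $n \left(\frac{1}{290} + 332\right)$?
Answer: $\frac{192562}{1595} \approx 120.73$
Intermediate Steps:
$n = \frac{4}{11}$ ($n = 108 \cdot \frac{1}{297} = \frac{4}{11} \approx 0.36364$)
$n \left(\frac{1}{290} + 332\right) = \frac{4 \left(\frac{1}{290} + 332\right)}{11} = \frac{4}{11} \cdot \frac{96281}{290} = \frac{192562}{1595}$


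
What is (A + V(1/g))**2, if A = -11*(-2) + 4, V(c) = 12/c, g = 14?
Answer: 37636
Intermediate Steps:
A = 26 (A = 22 + 4 = 26)
(A + V(1/g))**2 = (26 + 12/(1/14))**2 = (26 + 12*14)**2 = (26 + 168)**2 = 194**2 = 37636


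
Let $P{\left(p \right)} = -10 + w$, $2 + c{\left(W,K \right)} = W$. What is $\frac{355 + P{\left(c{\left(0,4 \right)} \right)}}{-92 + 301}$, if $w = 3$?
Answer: $\frac{348}{209} \approx 1.6651$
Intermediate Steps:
$c{\left(W,K \right)} = -2 + W$
$P{\left(p \right)} = -7$ ($P{\left(p \right)} = -10 + 3 = -7$)
$\frac{355 + P{\left(c{\left(0,4 \right)} \right)}}{-92 + 301} = \frac{355 - 7}{-92 + 301} = \frac{348}{209}$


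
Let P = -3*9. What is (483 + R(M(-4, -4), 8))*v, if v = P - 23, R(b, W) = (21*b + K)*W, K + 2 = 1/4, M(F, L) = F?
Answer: 10150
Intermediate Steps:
K = -7/4 (K = -2 + 1/4 = -2 + ¼ = -7/4 ≈ -1.7500)
P = -27
R(b, W) = W*(-7/4 + 21*b) (R(b, W) = (21*b - 7/4)*W = (-7/4 + 21*b)*W = W*(-7/4 + 21*b))
v = -50 (v = -27 - 23 = -50)
(483 + R(M(-4, -4), 8))*v = (483 + (7/4)*8*(-1 + 12*(-4)))*(-50) = (483 + (7/4)*8*(-1 - 48))*(-50) = (483 + (7/4)*8*(-49))*(-50) = (483 - 686)*(-50) = -203*(-50) = 10150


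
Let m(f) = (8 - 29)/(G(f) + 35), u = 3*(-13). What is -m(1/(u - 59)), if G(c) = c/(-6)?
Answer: 12348/20581 ≈ 0.59997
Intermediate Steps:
G(c) = -c/6 (G(c) = c*(-1/6) = -c/6)
u = -39
m(f) = -21/(35 - f/6) (m(f) = (8 - 29)/(-f/6 + 35) = -21/(35 - f/6))
-m(1/(u - 59)) = -126/(-210 + 1/(-39 - 59)) = -126/(-210 + 1/(-98)) = -126/(-210 - 1/98) = -126/(-20581/98) = -126*(-98)/20581 = -1*(-12348/20581) = 12348/20581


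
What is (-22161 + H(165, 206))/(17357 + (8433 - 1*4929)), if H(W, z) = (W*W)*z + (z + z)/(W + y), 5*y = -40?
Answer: 877032085/3275177 ≈ 267.78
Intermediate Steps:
y = -8 (y = (1/5)*(-40) = -8)
H(W, z) = z*W**2 + 2*z/(-8 + W) (H(W, z) = (W*W)*z + (z + z)/(W - 8) = W**2*z + (2*z)/(-8 + W) = z*W**2 + 2*z/(-8 + W))
(-22161 + H(165, 206))/(17357 + (8433 - 1*4929)) = (-22161 + 206*(2 + 165**3 - 8*165**2)/(-8 + 165))/(17357 + (8433 - 1*4929)) = (-22161 + 206*(2 + 4492125 - 8*27225)/157)/(17357 + (8433 - 4929)) = (-22161 + 206*(1/157)*(2 + 4492125 - 217800))/(17357 + 3504) = (-22161 + 206*(1/157)*4274327)/20861 = (-22161 + 880511362/157)*(1/20861) = (877032085/157)*(1/20861) = 877032085/3275177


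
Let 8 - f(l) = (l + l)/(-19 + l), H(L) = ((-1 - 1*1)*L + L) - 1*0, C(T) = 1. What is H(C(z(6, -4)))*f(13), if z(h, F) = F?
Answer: -37/3 ≈ -12.333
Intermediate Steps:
H(L) = -L (H(L) = ((-1 - 1)*L + L) + 0 = (-2*L + L) + 0 = -L + 0 = -L)
f(l) = 8 - 2*l/(-19 + l) (f(l) = 8 - (l + l)/(-19 + l) = 8 - 2*l/(-19 + l))
H(C(z(6, -4)))*f(13) = (-1*1)*(2*(-76 + 3*13)/(-19 + 13)) = -2*(-76 + 39)/(-6) = -2*(-1)*(-37)/6 = -1*37/3 = -37/3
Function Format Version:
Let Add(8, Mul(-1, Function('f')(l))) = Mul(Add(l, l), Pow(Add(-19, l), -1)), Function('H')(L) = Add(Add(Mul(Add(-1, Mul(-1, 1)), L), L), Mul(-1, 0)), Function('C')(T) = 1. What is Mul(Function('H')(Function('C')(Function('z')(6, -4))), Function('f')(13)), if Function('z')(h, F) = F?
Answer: Rational(-37, 3) ≈ -12.333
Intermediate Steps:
Function('H')(L) = Mul(-1, L) (Function('H')(L) = Add(Add(Mul(Add(-1, -1), L), L), 0) = Add(Add(Mul(-2, L), L), 0) = Add(Mul(-1, L), 0) = Mul(-1, L))
Function('f')(l) = Add(8, Mul(-2, l, Pow(Add(-19, l), -1))) (Function('f')(l) = Add(8, Mul(-1, Mul(Add(l, l), Pow(Add(-19, l), -1)))) = Add(8, Mul(-1, Mul(Mul(2, l), Pow(Add(-19, l), -1)))) = Add(8, Mul(-1, Mul(2, l, Pow(Add(-19, l), -1)))) = Add(8, Mul(-2, l, Pow(Add(-19, l), -1))))
Mul(Function('H')(Function('C')(Function('z')(6, -4))), Function('f')(13)) = Mul(Mul(-1, 1), Mul(2, Pow(Add(-19, 13), -1), Add(-76, Mul(3, 13)))) = Mul(-1, Mul(2, Pow(-6, -1), Add(-76, 39))) = Mul(-1, Mul(2, Rational(-1, 6), -37)) = Mul(-1, Rational(37, 3)) = Rational(-37, 3)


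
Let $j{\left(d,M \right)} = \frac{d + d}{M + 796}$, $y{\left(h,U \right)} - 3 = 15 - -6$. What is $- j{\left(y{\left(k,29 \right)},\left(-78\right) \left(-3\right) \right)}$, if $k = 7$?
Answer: $- \frac{24}{515} \approx -0.046602$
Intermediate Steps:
$y{\left(h,U \right)} = 24$ ($y{\left(h,U \right)} = 3 + \left(15 - -6\right) = 3 + \left(15 + 6\right) = 3 + 21 = 24$)
$j{\left(d,M \right)} = \frac{2 d}{796 + M}$
$- j{\left(y{\left(k,29 \right)},\left(-78\right) \left(-3\right) \right)} = - \frac{2 \cdot 24}{796 - -234} = - \frac{2 \cdot 24}{796 + 234} = - \frac{2 \cdot 24}{1030} = \left(-1\right) \frac{24}{515} = - \frac{24}{515}$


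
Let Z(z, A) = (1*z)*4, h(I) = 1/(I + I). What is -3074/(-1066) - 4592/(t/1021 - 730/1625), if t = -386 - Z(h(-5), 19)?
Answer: 58041097463/10446267 ≈ 5556.2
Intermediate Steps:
h(I) = 1/(2*I)
Z(z, A) = 4*z (Z(z, A) = z*4 = 4*z)
t = -1928/5 (t = -386 - 4*(½)/(-5) = -386 - 4*(½)*(-⅕) = -386 - 4*(-1)/10 = -386 - 1*(-⅖) = -386 + ⅖ = -1928/5 ≈ -385.60)
-3074/(-1066) - 4592/(t/1021 - 730/1625) = -3074/(-1066) - 4592/(-1928/5/1021 - 730/1625) = -3074*(-1/1066) - 4592/(-1928/5*1/1021 - 730*1/1625) = 1537/533 - 4592/(-1928/5105 - 146/325) = 1537/533 - 4592/(-274386/331825) = 1537/533 - 4592*(-331825/274386) = 1537/533 + 108838600/19599 = 58041097463/10446267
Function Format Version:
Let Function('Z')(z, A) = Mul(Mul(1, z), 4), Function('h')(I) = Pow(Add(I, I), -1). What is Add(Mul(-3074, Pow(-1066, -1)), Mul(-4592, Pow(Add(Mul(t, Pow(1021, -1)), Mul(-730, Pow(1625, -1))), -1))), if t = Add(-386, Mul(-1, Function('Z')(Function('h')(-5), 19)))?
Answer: Rational(58041097463, 10446267) ≈ 5556.2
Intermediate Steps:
Function('h')(I) = Mul(Rational(1, 2), Pow(I, -1)) (Function('h')(I) = Pow(Mul(2, I), -1) = Mul(Rational(1, 2), Pow(I, -1)))
Function('Z')(z, A) = Mul(4, z) (Function('Z')(z, A) = Mul(z, 4) = Mul(4, z))
t = Rational(-1928, 5) (t = Add(-386, Mul(-1, Mul(4, Mul(Rational(1, 2), Pow(-5, -1))))) = Add(-386, Mul(-1, Mul(4, Mul(Rational(1, 2), Rational(-1, 5))))) = Add(-386, Mul(-1, Mul(4, Rational(-1, 10)))) = Add(-386, Mul(-1, Rational(-2, 5))) = Add(-386, Rational(2, 5)) = Rational(-1928, 5) ≈ -385.60)
Add(Mul(-3074, Pow(-1066, -1)), Mul(-4592, Pow(Add(Mul(t, Pow(1021, -1)), Mul(-730, Pow(1625, -1))), -1))) = Add(Mul(-3074, Pow(-1066, -1)), Mul(-4592, Pow(Add(Mul(Rational(-1928, 5), Pow(1021, -1)), Mul(-730, Pow(1625, -1))), -1))) = Add(Mul(-3074, Rational(-1, 1066)), Mul(-4592, Pow(Add(Mul(Rational(-1928, 5), Rational(1, 1021)), Mul(-730, Rational(1, 1625))), -1))) = Add(Rational(1537, 533), Mul(-4592, Pow(Add(Rational(-1928, 5105), Rational(-146, 325)), -1))) = Add(Rational(1537, 533), Mul(-4592, Pow(Rational(-274386, 331825), -1))) = Add(Rational(1537, 533), Mul(-4592, Rational(-331825, 274386))) = Add(Rational(1537, 533), Rational(108838600, 19599)) = Rational(58041097463, 10446267)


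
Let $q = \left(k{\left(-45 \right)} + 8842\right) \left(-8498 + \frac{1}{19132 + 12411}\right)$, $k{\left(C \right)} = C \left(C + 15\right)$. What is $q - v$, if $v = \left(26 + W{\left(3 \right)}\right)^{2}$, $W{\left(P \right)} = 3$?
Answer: $- \frac{2732016720959}{31543} \approx -8.6612 \cdot 10^{7}$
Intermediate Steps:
$k{\left(C \right)} = C \left(15 + C\right)$
$q = - \frac{2731990193296}{31543}$ ($q = \left(- 45 \left(15 - 45\right) + 8842\right) \left(-8498 + \frac{1}{19132 + 12411}\right) = \left(\left(-45\right) \left(-30\right) + 8842\right) \left(-8498 + \frac{1}{31543}\right) = \left(1350 + 8842\right) \left(-8498 + \frac{1}{31543}\right) = 10192 \left(- \frac{268052413}{31543}\right) = - \frac{2731990193296}{31543} \approx -8.6612 \cdot 10^{7}$)
$v = 841$ ($v = \left(26 + 3\right)^{2} = 29^{2} = 841$)
$q - v = - \frac{2731990193296}{31543} - 841 = - \frac{2732016720959}{31543}$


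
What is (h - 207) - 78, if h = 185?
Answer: -100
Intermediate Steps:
(h - 207) - 78 = (185 - 207) - 78 = -22 - 78 = -100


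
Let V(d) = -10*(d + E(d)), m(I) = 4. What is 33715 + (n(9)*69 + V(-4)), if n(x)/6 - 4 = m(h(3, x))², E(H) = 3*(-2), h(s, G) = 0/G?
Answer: 42095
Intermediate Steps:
h(s, G) = 0
E(H) = -6
n(x) = 120 (n(x) = 24 + 6*4² = 24 + 6*16 = 24 + 96 = 120)
V(d) = 60 - 10*d (V(d) = -10*(d - 6) = -10*(-6 + d) = 60 - 10*d)
33715 + (n(9)*69 + V(-4)) = 33715 + (120*69 + (60 - 10*(-4))) = 33715 + (8280 + (60 + 40)) = 33715 + (8280 + 100) = 33715 + 8380 = 42095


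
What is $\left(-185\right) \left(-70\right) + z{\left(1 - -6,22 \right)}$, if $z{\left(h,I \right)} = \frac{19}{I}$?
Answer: $\frac{284919}{22} \approx 12951.0$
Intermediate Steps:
$\left(-185\right) \left(-70\right) + z{\left(1 - -6,22 \right)} = \left(-185\right) \left(-70\right) + \frac{19}{22} = 12950 + 19 \cdot \frac{1}{22} = 12950 + \frac{19}{22} = \frac{284919}{22}$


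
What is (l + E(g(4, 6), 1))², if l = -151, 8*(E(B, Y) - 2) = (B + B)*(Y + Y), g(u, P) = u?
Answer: 21609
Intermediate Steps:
E(B, Y) = 2 + B*Y/2 (E(B, Y) = 2 + ((B + B)*(Y + Y))/8 = 2 + ((2*B)*(2*Y))/8 = 2 + (4*B*Y)/8 = 2 + B*Y/2)
(l + E(g(4, 6), 1))² = (-151 + (2 + (½)*4*1))² = (-151 + (2 + 2))² = (-151 + 4)² = (-147)² = 21609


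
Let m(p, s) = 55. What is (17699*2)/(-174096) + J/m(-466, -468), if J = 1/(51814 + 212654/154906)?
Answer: -434075256884329/2134891698465240 ≈ -0.20332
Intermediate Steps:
J = 77453/4013256069 (J = 1/(51814 + 212654*(1/154906)) = 1/(51814 + 106327/77453) = 1/(4013256069/77453) = 77453/4013256069 ≈ 1.9299e-5)
(17699*2)/(-174096) + J/m(-466, -468) = (17699*2)/(-174096) + (77453/4013256069)/55 = 35398*(-1/174096) + (77453/4013256069)*(1/55) = -17699/87048 + 77453/220729083795 = -434075256884329/2134891698465240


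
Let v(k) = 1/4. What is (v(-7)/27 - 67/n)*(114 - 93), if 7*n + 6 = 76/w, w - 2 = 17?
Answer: 177289/36 ≈ 4924.7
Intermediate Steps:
w = 19 (w = 2 + 17 = 19)
n = -2/7 (n = -6/7 + (76/19)/7 = -6/7 + (76*(1/19))/7 = -6/7 + (⅐)*4 = -6/7 + 4/7 = -2/7 ≈ -0.28571)
v(k) = ¼
(v(-7)/27 - 67/n)*(114 - 93) = ((¼)/27 - 67/(-2/7))*(114 - 93) = ((¼)*(1/27) - 67*(-7/2))*21 = (1/108 + 469/2)*21 = (25327/108)*21 = 177289/36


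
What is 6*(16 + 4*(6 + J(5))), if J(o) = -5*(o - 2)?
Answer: -120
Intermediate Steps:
J(o) = 10 - 5*o (J(o) = -5*(-2 + o) = 10 - 5*o)
6*(16 + 4*(6 + J(5))) = 6*(16 + 4*(6 + (10 - 5*5))) = 6*(16 + 4*(6 + (10 - 25))) = 6*(16 + 4*(6 - 15)) = 6*(16 + 4*(-9)) = 6*(16 - 36) = 6*(-20) = -120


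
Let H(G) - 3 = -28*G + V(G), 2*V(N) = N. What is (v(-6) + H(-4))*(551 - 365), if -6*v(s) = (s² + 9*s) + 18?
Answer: 21018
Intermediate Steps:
v(s) = -3 - 3*s/2 - s²/6 (v(s) = -((s² + 9*s) + 18)/6 = -(18 + s² + 9*s)/6 = -3 - 3*s/2 - s²/6)
V(N) = N/2
H(G) = 3 - 55*G/2 (H(G) = 3 + (-28*G + G/2) = 3 - 55*G/2)
(v(-6) + H(-4))*(551 - 365) = ((-3 - 3/2*(-6) - ⅙*(-6)²) + (3 - 55/2*(-4)))*(551 - 365) = ((-3 + 9 - ⅙*36) + (3 + 110))*186 = ((-3 + 9 - 6) + 113)*186 = (0 + 113)*186 = 113*186 = 21018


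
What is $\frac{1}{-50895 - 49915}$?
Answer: $- \frac{1}{100810} \approx -9.9196 \cdot 10^{-6}$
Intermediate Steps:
$\frac{1}{-50895 - 49915} = \frac{1}{-100810} = - \frac{1}{100810}$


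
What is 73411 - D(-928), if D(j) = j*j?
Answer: -787773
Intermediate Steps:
D(j) = j²
73411 - D(-928) = 73411 - 1*(-928)² = 73411 - 1*861184 = 73411 - 861184 = -787773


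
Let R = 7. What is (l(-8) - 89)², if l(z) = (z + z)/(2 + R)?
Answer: 667489/81 ≈ 8240.6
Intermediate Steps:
l(z) = 2*z/9 (l(z) = (z + z)/(2 + 7) = (2*z)/9 = (2*z)*(⅑) = 2*z/9)
(l(-8) - 89)² = ((2/9)*(-8) - 89)² = (-16/9 - 89)² = (-817/9)² = 667489/81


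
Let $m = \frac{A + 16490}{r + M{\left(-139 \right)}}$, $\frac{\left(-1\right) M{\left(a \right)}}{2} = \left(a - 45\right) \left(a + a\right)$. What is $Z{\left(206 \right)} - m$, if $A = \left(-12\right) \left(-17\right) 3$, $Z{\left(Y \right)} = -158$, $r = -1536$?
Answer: $- \frac{8194809}{51920} \approx -157.84$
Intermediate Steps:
$A = 612$ ($A = 204 \cdot 3 = 612$)
$M{\left(a \right)} = - 4 a \left(-45 + a\right)$ ($M{\left(a \right)} = - 2 \left(a - 45\right) \left(a + a\right) = - 2 \left(-45 + a\right) 2 a = - 2 \cdot 2 a \left(-45 + a\right) = - 4 a \left(-45 + a\right)$)
$m = - \frac{8551}{51920}$ ($m = \frac{612 + 16490}{-1536 + 4 \left(-139\right) \left(45 - -139\right)} = \frac{17102}{-1536 + 4 \left(-139\right) \left(45 + 139\right)} = \frac{17102}{-1536 + 4 \left(-139\right) 184} = \frac{17102}{-1536 - 102304} = \frac{17102}{-103840} = 17102 \left(- \frac{1}{103840}\right) = - \frac{8551}{51920} \approx -0.1647$)
$Z{\left(206 \right)} - m = -158 - - \frac{8551}{51920} = -158 + \frac{8551}{51920} = - \frac{8194809}{51920}$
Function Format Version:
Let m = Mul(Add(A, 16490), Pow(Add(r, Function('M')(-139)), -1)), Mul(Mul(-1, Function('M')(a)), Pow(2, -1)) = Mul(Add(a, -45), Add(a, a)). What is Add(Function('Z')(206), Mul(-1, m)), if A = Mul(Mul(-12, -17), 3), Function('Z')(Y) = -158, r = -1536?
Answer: Rational(-8194809, 51920) ≈ -157.84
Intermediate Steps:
A = 612 (A = Mul(204, 3) = 612)
Function('M')(a) = Mul(-4, a, Add(-45, a)) (Function('M')(a) = Mul(-2, Mul(Add(a, -45), Add(a, a))) = Mul(-2, Mul(Add(-45, a), Mul(2, a))) = Mul(-2, Mul(2, a, Add(-45, a))) = Mul(-4, a, Add(-45, a)))
m = Rational(-8551, 51920) (m = Mul(Add(612, 16490), Pow(Add(-1536, Mul(4, -139, Add(45, Mul(-1, -139)))), -1)) = Mul(17102, Pow(Add(-1536, Mul(4, -139, Add(45, 139))), -1)) = Mul(17102, Pow(Add(-1536, Mul(4, -139, 184)), -1)) = Mul(17102, Pow(Add(-1536, -102304), -1)) = Mul(17102, Pow(-103840, -1)) = Mul(17102, Rational(-1, 103840)) = Rational(-8551, 51920) ≈ -0.16470)
Add(Function('Z')(206), Mul(-1, m)) = Add(-158, Mul(-1, Rational(-8551, 51920))) = Add(-158, Rational(8551, 51920)) = Rational(-8194809, 51920)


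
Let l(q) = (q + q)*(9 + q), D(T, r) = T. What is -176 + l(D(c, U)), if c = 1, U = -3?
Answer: -156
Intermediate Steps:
l(q) = 2*q*(9 + q) (l(q) = (2*q)*(9 + q) = 2*q*(9 + q))
-176 + l(D(c, U)) = -176 + 2*1*(9 + 1) = -176 + 2*1*10 = -176 + 20 = -156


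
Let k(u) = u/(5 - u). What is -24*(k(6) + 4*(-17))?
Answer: 1776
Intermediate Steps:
-24*(k(6) + 4*(-17)) = -24*(-1*6/(-5 + 6) + 4*(-17)) = -24*(-1*6/1 - 68) = -24*(-1*6*1 - 68) = -24*(-6 - 68) = -24*(-74) = 1776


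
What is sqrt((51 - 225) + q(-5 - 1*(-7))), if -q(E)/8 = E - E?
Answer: I*sqrt(174) ≈ 13.191*I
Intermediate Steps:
q(E) = 0 (q(E) = -8*(E - E) = -8*0 = 0)
sqrt((51 - 225) + q(-5 - 1*(-7))) = sqrt((51 - 225) + 0) = sqrt(-174 + 0) = sqrt(-174) = I*sqrt(174)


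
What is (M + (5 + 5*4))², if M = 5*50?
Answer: 75625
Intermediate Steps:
M = 250
(M + (5 + 5*4))² = (250 + (5 + 5*4))² = (250 + (5 + 20))² = (250 + 25)² = 275² = 75625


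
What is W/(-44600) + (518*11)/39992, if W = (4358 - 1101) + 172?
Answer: 14624779/222955400 ≈ 0.065595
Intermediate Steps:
W = 3429 (W = 3257 + 172 = 3429)
W/(-44600) + (518*11)/39992 = 3429/(-44600) + (518*11)/39992 = 3429*(-1/44600) + 5698*(1/39992) = -3429/44600 + 2849/19996 = 14624779/222955400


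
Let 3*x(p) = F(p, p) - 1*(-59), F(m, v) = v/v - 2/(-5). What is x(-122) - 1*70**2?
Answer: -73198/15 ≈ -4879.9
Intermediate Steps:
F(m, v) = 7/5 (F(m, v) = 1 - 2*(-1/5) = 1 + 2/5 = 7/5)
x(p) = 302/15 (x(p) = (7/5 - 1*(-59))/3 = (7/5 + 59)/3 = (1/3)*(302/5) = 302/15)
x(-122) - 1*70**2 = 302/15 - 1*70**2 = 302/15 - 1*4900 = 302/15 - 4900 = -73198/15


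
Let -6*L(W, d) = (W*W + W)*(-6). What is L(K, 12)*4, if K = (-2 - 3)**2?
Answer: 2600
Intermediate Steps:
K = 25 (K = (-5)**2 = 25)
L(W, d) = W + W**2 (L(W, d) = -(W*W + W)*(-6)/6 = -(W**2 + W)*(-6)/6 = -(W + W**2)*(-6)/6 = -(-6*W - 6*W**2)/6 = W + W**2)
L(K, 12)*4 = (25*(1 + 25))*4 = (25*26)*4 = 650*4 = 2600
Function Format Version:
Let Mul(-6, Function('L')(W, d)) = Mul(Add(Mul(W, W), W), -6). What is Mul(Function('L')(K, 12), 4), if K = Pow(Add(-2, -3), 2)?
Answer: 2600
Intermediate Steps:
K = 25 (K = Pow(-5, 2) = 25)
Function('L')(W, d) = Add(W, Pow(W, 2)) (Function('L')(W, d) = Mul(Rational(-1, 6), Mul(Add(Mul(W, W), W), -6)) = Mul(Rational(-1, 6), Mul(Add(Pow(W, 2), W), -6)) = Mul(Rational(-1, 6), Mul(Add(W, Pow(W, 2)), -6)) = Mul(Rational(-1, 6), Add(Mul(-6, W), Mul(-6, Pow(W, 2)))) = Add(W, Pow(W, 2)))
Mul(Function('L')(K, 12), 4) = Mul(Mul(25, Add(1, 25)), 4) = Mul(Mul(25, 26), 4) = Mul(650, 4) = 2600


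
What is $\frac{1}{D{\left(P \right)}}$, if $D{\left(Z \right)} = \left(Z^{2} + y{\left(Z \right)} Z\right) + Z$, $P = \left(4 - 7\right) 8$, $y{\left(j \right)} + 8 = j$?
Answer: $\frac{1}{1320} \approx 0.00075758$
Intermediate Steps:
$y{\left(j \right)} = -8 + j$
$P = -24$ ($P = \left(-3\right) 8 = -24$)
$D{\left(Z \right)} = Z + Z^{2} + Z \left(-8 + Z\right)$ ($D{\left(Z \right)} = \left(Z^{2} + \left(-8 + Z\right) Z\right) + Z = \left(Z^{2} + Z \left(-8 + Z\right)\right) + Z = Z + Z^{2} + Z \left(-8 + Z\right)$)
$\frac{1}{D{\left(P \right)}} = \frac{1}{\left(-24\right) \left(-7 + 2 \left(-24\right)\right)} = \frac{1}{\left(-24\right) \left(-7 - 48\right)} = \frac{1}{\left(-24\right) \left(-55\right)} = \frac{1}{1320}$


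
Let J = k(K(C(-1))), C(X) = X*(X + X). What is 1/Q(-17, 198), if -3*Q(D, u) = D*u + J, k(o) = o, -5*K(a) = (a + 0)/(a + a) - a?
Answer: 10/11219 ≈ 0.00089134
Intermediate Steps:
C(X) = 2*X**2 (C(X) = X*(2*X) = 2*X**2)
K(a) = -1/10 + a/5 (K(a) = -((a + 0)/(a + a) - a)/5 = -(a/((2*a)) - a)/5 = -(a*(1/(2*a)) - a)/5 = -(1/2 - a)/5 = -1/10 + a/5)
J = 3/10 (J = -1/10 + (2*(-1)**2)/5 = -1/10 + (2*1)/5 = -1/10 + (1/5)*2 = -1/10 + 2/5 = 3/10 ≈ 0.30000)
Q(D, u) = -1/10 - D*u/3 (Q(D, u) = -(D*u + 3/10)/3 = -(3/10 + D*u)/3 = -1/10 - D*u/3)
1/Q(-17, 198) = 1/(-1/10 - 1/3*(-17)*198) = 1/(-1/10 + 1122) = 1/(11219/10) = 10/11219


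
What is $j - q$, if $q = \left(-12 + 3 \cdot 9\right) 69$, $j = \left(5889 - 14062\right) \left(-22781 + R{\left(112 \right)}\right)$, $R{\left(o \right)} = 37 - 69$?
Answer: $186449614$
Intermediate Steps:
$R{\left(o \right)} = -32$
$j = 186450649$ ($j = \left(5889 - 14062\right) \left(-22781 - 32\right) = \left(-8173\right) \left(-22813\right) = 186450649$)
$q = 1035$ ($q = \left(-12 + 27\right) 69 = 15 \cdot 69 = 1035$)
$j - q = 186450649 - 1035 = 186449614$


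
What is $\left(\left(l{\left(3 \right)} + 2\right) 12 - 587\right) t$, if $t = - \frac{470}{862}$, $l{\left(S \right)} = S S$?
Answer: $\frac{106925}{431} \approx 248.09$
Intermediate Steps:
$l{\left(S \right)} = S^{2}$
$t = - \frac{235}{431}$ ($t = \left(-470\right) \frac{1}{862} = - \frac{235}{431} \approx -0.54524$)
$\left(\left(l{\left(3 \right)} + 2\right) 12 - 587\right) t = \left(\left(3^{2} + 2\right) 12 - 587\right) \left(- \frac{235}{431}\right) = \left(\left(9 + 2\right) 12 - 587\right) \left(- \frac{235}{431}\right) = \left(11 \cdot 12 - 587\right) \left(- \frac{235}{431}\right) = \left(132 - 587\right) \left(- \frac{235}{431}\right) = \left(-455\right) \left(- \frac{235}{431}\right) = \frac{106925}{431}$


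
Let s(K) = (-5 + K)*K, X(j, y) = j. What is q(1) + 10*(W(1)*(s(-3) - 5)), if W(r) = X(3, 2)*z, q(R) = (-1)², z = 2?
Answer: 1141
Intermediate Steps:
q(R) = 1
W(r) = 6 (W(r) = 3*2 = 6)
s(K) = K*(-5 + K)
q(1) + 10*(W(1)*(s(-3) - 5)) = 1 + 10*(6*(-3*(-5 - 3) - 5)) = 1 + 10*(6*(-3*(-8) - 5)) = 1 + 10*(6*(24 - 5)) = 1 + 10*(6*19) = 1 + 10*114 = 1 + 1140 = 1141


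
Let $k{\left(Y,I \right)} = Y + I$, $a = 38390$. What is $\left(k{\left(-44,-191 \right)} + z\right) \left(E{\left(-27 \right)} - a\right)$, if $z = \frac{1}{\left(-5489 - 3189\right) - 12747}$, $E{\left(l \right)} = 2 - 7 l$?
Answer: $\frac{192327228324}{21425} \approx 8.9768 \cdot 10^{6}$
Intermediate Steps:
$k{\left(Y,I \right)} = I + Y$
$z = - \frac{1}{21425}$ ($z = \frac{1}{-8678 - 12747} = \frac{1}{-21425} = - \frac{1}{21425} \approx -4.6674 \cdot 10^{-5}$)
$\left(k{\left(-44,-191 \right)} + z\right) \left(E{\left(-27 \right)} - a\right) = \left(\left(-191 - 44\right) - \frac{1}{21425}\right) \left(\left(2 - -189\right) - 38390\right) = \left(-235 - \frac{1}{21425}\right) \left(\left(2 + 189\right) - 38390\right) = - \frac{5034876 \left(191 - 38390\right)}{21425} = \left(- \frac{5034876}{21425}\right) \left(-38199\right) = \frac{192327228324}{21425}$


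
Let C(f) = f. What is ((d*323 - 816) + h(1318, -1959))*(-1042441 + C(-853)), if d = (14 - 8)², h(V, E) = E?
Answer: -9236281782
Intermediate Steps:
d = 36 (d = 6² = 36)
((d*323 - 816) + h(1318, -1959))*(-1042441 + C(-853)) = ((36*323 - 816) - 1959)*(-1042441 - 853) = ((11628 - 816) - 1959)*(-1043294) = (10812 - 1959)*(-1043294) = 8853*(-1043294) = -9236281782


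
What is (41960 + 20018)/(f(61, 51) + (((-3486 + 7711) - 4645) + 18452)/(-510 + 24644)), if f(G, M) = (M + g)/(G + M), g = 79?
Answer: 41881757456/1289251 ≈ 32485.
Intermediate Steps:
f(G, M) = (79 + M)/(G + M) (f(G, M) = (M + 79)/(G + M) = (79 + M)/(G + M))
(41960 + 20018)/(f(61, 51) + (((-3486 + 7711) - 4645) + 18452)/(-510 + 24644)) = (41960 + 20018)/((79 + 51)/(61 + 51) + (((-3486 + 7711) - 4645) + 18452)/(-510 + 24644)) = 61978/(130/112 + ((4225 - 4645) + 18452)/24134) = 61978/((1/112)*130 + (-420 + 18452)*(1/24134)) = 61978/(65/56 + 18032*(1/24134)) = 61978/(65/56 + 9016/12067) = 61978/(1289251/675752) = 61978*(675752/1289251) = 41881757456/1289251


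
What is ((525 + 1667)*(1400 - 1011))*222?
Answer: 189296736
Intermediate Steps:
((525 + 1667)*(1400 - 1011))*222 = (2192*389)*222 = 852688*222 = 189296736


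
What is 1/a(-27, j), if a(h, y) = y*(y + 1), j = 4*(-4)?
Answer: 1/240 ≈ 0.0041667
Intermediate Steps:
j = -16
a(h, y) = y*(1 + y)
1/a(-27, j) = 1/(-16*(1 - 16)) = 1/(-16*(-15)) = 1/240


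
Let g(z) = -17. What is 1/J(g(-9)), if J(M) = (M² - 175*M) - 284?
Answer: 1/2980 ≈ 0.00033557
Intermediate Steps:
J(M) = -284 + M² - 175*M
1/J(g(-9)) = 1/(-284 + (-17)² - 175*(-17)) = 1/(-284 + 289 + 2975) = 1/2980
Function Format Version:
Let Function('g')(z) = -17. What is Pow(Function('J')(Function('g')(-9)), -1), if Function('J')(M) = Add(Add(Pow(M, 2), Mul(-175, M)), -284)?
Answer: Rational(1, 2980) ≈ 0.00033557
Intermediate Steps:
Function('J')(M) = Add(-284, Pow(M, 2), Mul(-175, M))
Pow(Function('J')(Function('g')(-9)), -1) = Pow(Add(-284, Pow(-17, 2), Mul(-175, -17)), -1) = Pow(Add(-284, 289, 2975), -1) = Pow(2980, -1) = Rational(1, 2980)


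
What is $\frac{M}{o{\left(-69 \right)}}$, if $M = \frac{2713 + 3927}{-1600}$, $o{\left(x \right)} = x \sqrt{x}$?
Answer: $- \frac{83 i \sqrt{69}}{95220} \approx - 0.0072406 i$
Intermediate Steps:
$o{\left(x \right)} = x^{\frac{3}{2}}$
$M = - \frac{83}{20}$ ($M = 6640 \left(- \frac{1}{1600}\right) = - \frac{83}{20} \approx -4.15$)
$\frac{M}{o{\left(-69 \right)}} = - \frac{83}{20 \left(-69\right)^{\frac{3}{2}}} = - \frac{83}{20 \left(- 69 i \sqrt{69}\right)} = - \frac{83 \frac{i \sqrt{69}}{4761}}{20} = - \frac{83 i \sqrt{69}}{95220}$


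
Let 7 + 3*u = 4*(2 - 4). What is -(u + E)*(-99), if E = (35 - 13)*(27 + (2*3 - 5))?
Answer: 60489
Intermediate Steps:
u = -5 (u = -7/3 + (4*(2 - 4))/3 = -7/3 + (4*(-2))/3 = -7/3 + (1/3)*(-8) = -7/3 - 8/3 = -5)
E = 616 (E = 22*(27 + (6 - 5)) = 22*(27 + 1) = 22*28 = 616)
-(u + E)*(-99) = -(-5 + 616)*(-99) = -611*(-99) = -1*(-60489) = 60489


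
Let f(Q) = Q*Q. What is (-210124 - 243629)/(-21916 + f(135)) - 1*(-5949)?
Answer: 22411512/3691 ≈ 6071.9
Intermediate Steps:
f(Q) = Q²
(-210124 - 243629)/(-21916 + f(135)) - 1*(-5949) = (-210124 - 243629)/(-21916 + 135²) - 1*(-5949) = -453753/(-21916 + 18225) + 5949 = -453753/(-3691) + 5949 = -453753*(-1/3691) + 5949 = 453753/3691 + 5949 = 22411512/3691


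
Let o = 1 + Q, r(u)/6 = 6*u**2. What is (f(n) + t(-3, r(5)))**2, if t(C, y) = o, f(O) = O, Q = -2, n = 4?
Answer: 9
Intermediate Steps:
r(u) = 36*u**2 (r(u) = 6*(6*u**2) = 36*u**2)
o = -1 (o = 1 - 2 = -1)
t(C, y) = -1
(f(n) + t(-3, r(5)))**2 = (4 - 1)**2 = 3**2 = 9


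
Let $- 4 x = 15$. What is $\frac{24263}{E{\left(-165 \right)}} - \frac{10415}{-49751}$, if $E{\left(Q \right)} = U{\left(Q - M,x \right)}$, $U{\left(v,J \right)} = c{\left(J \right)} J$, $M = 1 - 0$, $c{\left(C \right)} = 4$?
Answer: $- \frac{1206952288}{746265} \approx -1617.3$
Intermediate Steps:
$M = 1$ ($M = 1 + 0 = 1$)
$x = - \frac{15}{4}$ ($x = \left(- \frac{1}{4}\right) 15 = - \frac{15}{4} \approx -3.75$)
$U{\left(v,J \right)} = 4 J$
$E{\left(Q \right)} = -15$ ($E{\left(Q \right)} = 4 \left(- \frac{15}{4}\right) = -15$)
$\frac{24263}{E{\left(-165 \right)}} - \frac{10415}{-49751} = \frac{24263}{-15} - \frac{10415}{-49751} = 24263 \left(- \frac{1}{15}\right) - - \frac{10415}{49751} = - \frac{24263}{15} + \frac{10415}{49751} = - \frac{1206952288}{746265}$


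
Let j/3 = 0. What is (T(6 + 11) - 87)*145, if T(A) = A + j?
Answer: -10150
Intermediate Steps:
j = 0 (j = 3*0 = 0)
T(A) = A (T(A) = A + 0 = A)
(T(6 + 11) - 87)*145 = ((6 + 11) - 87)*145 = (17 - 87)*145 = -70*145 = -10150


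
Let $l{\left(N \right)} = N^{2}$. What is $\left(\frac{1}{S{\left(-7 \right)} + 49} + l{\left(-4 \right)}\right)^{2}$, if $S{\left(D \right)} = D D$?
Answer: $\frac{2461761}{9604} \approx 256.33$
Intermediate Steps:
$S{\left(D \right)} = D^{2}$
$\left(\frac{1}{S{\left(-7 \right)} + 49} + l{\left(-4 \right)}\right)^{2} = \left(\frac{1}{\left(-7\right)^{2} + 49} + \left(-4\right)^{2}\right)^{2} = \left(\frac{1}{49 + 49} + 16\right)^{2} = \left(\frac{1}{98} + 16\right)^{2} = \left(\frac{1569}{98}\right)^{2} = \frac{2461761}{9604}$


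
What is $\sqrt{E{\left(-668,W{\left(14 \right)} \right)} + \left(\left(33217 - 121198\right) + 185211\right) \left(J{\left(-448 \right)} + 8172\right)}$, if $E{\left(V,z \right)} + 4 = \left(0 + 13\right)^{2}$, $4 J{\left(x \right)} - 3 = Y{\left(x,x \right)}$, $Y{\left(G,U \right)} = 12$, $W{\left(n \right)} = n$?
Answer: $\frac{5 \sqrt{127188534}}{2} \approx 28194.0$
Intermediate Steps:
$J{\left(x \right)} = \frac{15}{4}$ ($J{\left(x \right)} = \frac{3}{4} + \frac{1}{4} \cdot 12 = \frac{3}{4} + 3 = \frac{15}{4}$)
$E{\left(V,z \right)} = 165$ ($E{\left(V,z \right)} = -4 + \left(0 + 13\right)^{2} = -4 + 13^{2} = -4 + 169 = 165$)
$\sqrt{E{\left(-668,W{\left(14 \right)} \right)} + \left(\left(33217 - 121198\right) + 185211\right) \left(J{\left(-448 \right)} + 8172\right)} = \sqrt{165 + \left(\left(33217 - 121198\right) + 185211\right) \left(\frac{15}{4} + 8172\right)} = \sqrt{165 + \left(-87981 + 185211\right) \frac{32703}{4}} = \sqrt{165 + 97230 \cdot \frac{32703}{4}} = \sqrt{165 + \frac{1589856345}{2}} = \sqrt{\frac{1589856675}{2}} = \frac{5 \sqrt{127188534}}{2}$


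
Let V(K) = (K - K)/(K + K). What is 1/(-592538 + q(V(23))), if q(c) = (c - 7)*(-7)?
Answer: -1/592489 ≈ -1.6878e-6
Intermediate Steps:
V(K) = 0 (V(K) = 0/((2*K)) = 0*(1/(2*K)) = 0)
q(c) = 49 - 7*c (q(c) = (-7 + c)*(-7) = 49 - 7*c)
1/(-592538 + q(V(23))) = 1/(-592538 + (49 - 7*0)) = 1/(-592538 + (49 + 0)) = 1/(-592538 + 49) = 1/(-592489) = -1/592489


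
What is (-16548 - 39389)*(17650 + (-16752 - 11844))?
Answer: 612286402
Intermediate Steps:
(-16548 - 39389)*(17650 + (-16752 - 11844)) = -55937*(17650 - 28596) = -55937*(-10946) = 612286402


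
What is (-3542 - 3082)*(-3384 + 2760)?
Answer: 4133376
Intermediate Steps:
(-3542 - 3082)*(-3384 + 2760) = -6624*(-624) = 4133376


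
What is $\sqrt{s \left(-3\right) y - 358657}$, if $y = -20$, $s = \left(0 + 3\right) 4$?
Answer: $i \sqrt{357937} \approx 598.28 i$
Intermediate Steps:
$s = 12$ ($s = 3 \cdot 4 = 12$)
$\sqrt{s \left(-3\right) y - 358657} = \sqrt{12 \left(-3\right) \left(-20\right) - 358657} = \sqrt{\left(-36\right) \left(-20\right) - 358657} = \sqrt{720 - 358657} = \sqrt{-357937} = i \sqrt{357937}$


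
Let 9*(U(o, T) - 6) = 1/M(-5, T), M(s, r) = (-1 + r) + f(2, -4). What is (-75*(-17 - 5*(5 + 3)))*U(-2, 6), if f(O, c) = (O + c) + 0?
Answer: 77425/3 ≈ 25808.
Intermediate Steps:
f(O, c) = O + c
M(s, r) = -3 + r (M(s, r) = (-1 + r) + (2 - 4) = (-1 + r) - 2 = -3 + r)
U(o, T) = 6 + 1/(9*(-3 + T))
(-75*(-17 - 5*(5 + 3)))*U(-2, 6) = (-75*(-17 - 5*(5 + 3)))*((-161 + 54*6)/(9*(-3 + 6))) = (-75*(-17 - 5*8))*((1/9)*(-161 + 324)/3) = (-75*(-17 - 40))*((1/9)*(1/3)*163) = -75*(-57)*(163/27) = 4275*(163/27) = 77425/3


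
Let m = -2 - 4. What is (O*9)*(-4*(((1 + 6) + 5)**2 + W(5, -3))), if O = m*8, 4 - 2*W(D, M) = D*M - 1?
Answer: 266112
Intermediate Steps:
m = -6
W(D, M) = 5/2 - D*M/2 (W(D, M) = 2 - (D*M - 1)/2 = 2 - (-1 + D*M)/2 = 2 + (1/2 - D*M/2) = 5/2 - D*M/2)
O = -48 (O = -6*8 = -48)
(O*9)*(-4*(((1 + 6) + 5)**2 + W(5, -3))) = (-48*9)*(-4*(((1 + 6) + 5)**2 + (5/2 - 1/2*5*(-3)))) = -(-1728)*((7 + 5)**2 + (5/2 + 15/2)) = -(-1728)*(12**2 + 10) = -(-1728)*(144 + 10) = -(-1728)*154 = -432*(-616) = 266112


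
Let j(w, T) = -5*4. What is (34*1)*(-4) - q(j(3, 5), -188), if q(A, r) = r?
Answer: 52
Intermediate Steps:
j(w, T) = -20
(34*1)*(-4) - q(j(3, 5), -188) = (34*1)*(-4) - 1*(-188) = 34*(-4) + 188 = -136 + 188 = 52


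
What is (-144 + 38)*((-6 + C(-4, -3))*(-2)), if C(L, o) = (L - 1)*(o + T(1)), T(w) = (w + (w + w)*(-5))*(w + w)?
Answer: 20988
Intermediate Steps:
T(w) = -18*w² (T(w) = (w + (2*w)*(-5))*(2*w) = (w - 10*w)*(2*w) = (-9*w)*(2*w) = -18*w²)
C(L, o) = (-1 + L)*(-18 + o) (C(L, o) = (L - 1)*(o - 18*1²) = (-1 + L)*(o - 18*1) = (-1 + L)*(o - 18) = (-1 + L)*(-18 + o))
(-144 + 38)*((-6 + C(-4, -3))*(-2)) = (-144 + 38)*((-6 + (18 - 1*(-3) - 18*(-4) - 4*(-3)))*(-2)) = -106*(-6 + (18 + 3 + 72 + 12))*(-2) = -106*(-6 + 105)*(-2) = -10494*(-2) = -106*(-198) = 20988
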